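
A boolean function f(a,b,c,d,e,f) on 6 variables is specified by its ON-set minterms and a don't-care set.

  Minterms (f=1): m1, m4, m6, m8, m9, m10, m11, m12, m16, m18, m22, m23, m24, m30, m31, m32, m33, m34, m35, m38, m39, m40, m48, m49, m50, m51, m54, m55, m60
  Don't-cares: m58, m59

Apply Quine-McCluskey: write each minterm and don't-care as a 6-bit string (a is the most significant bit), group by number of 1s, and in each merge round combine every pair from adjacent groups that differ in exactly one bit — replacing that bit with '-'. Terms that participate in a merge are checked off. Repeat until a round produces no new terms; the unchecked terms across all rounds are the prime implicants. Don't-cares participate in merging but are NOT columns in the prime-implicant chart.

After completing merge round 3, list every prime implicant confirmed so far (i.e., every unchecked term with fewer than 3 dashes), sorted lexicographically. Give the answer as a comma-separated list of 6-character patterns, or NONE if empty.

[col 0] 000001*, 000100*, 000110*, 001000*, 001001*, 001010*, 001011*, 001100*, 010000*, 010010*, 010110*, 010111*, 011000*, 011110*, 011111*, 100000*, 100001*, 100010*, 100011*, 100110*, 100111*, 101000*, 110000*, 110001*, 110010*, 110011*, 110110*, 110111*, 111010*, 111011*, 111100
[col 1] -00001, -00110*, -01000, -10000*, -10010*, -10110*, -10111*, 0-0110*, 0-1000, 00-001, 00-100, 0001-0, 001-00, 0010-0*, 0010-1*, 00100-*, 00101-*, 01-000, 01-110*, 01-111*, 010-10*, 0100-0*, 01011-*, 01111-*, 1-0000*, 1-0001*, 1-0010*, 1-0011*, 1-0110*, 1-0111*, 10-000, 100-10*, 100-11*, 1000-0*, 1000-1*, 10000-*, 10001-*, 10011-*, 11-010*, 11-011*, 110-10*, 110-11*, 1100-0*, 1100-1*, 11000-*, 11001-*, 11011-*, 11101-*
[col 2] --0110, -10-10, -100-0, -1011-, 0010--, 01-11-, 1-0-10*, 1-0-11*, 1-00-0*, 1-00-1*, 1-000-*, 1-001-*, 1-011-*, 100-1-*, 1000--*, 11-01-, 110-1-*, 1100--*
[col 3] 1-0-1-, 1-00--
Prime implicants: --0110, -00001, -01000, -10-10, -100-0, -1011-, 0-1000, 00-001, 00-100, 0001-0, 001-00, 0010--, 01-000, 01-11-, 1-0-1-, 1-00--, 10-000, 11-01-, 111100

--0110, -00001, -01000, -10-10, -100-0, -1011-, 0-1000, 00-001, 00-100, 0001-0, 001-00, 0010--, 01-000, 01-11-, 10-000, 11-01-, 111100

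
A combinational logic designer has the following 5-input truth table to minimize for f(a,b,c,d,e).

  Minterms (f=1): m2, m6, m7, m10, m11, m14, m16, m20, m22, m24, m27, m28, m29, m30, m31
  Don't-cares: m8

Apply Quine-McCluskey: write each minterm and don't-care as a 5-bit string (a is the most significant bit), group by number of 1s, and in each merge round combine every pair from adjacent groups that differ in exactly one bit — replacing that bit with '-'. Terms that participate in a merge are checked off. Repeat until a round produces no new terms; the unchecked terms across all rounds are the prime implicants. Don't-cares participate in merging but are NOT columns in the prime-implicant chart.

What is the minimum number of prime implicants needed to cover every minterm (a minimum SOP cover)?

size-2^0 implicants → 00010(✓)  00110(✓)  00111(✓)  01000(✓)  01010(✓)  01011(✓)  01110(✓)  10000(✓)  10100(✓)  10110(✓)  11000(✓)  11011(✓)  11100(✓)  11101(✓)  11110(✓)  11111(✓)
size-2^1 implicants → -0110(✓)  -1000  -1011  -1110(✓)  0-010(✓)  0-110(✓)  00-10(✓)  0011-  01-10(✓)  010-0  0101-  1-000(✓)  1-100(✓)  1-110(✓)  10-00(✓)  101-0(✓)  11-00(✓)  11-11  111-0(✓)  111-1(✓)  1110-(✓)  1111-(✓)
size-2^2 implicants → --110  0--10  1--00  1-1-0  111--
Unchecked terms (primes): --110, -1000, -1011, 0--10, 0011-, 010-0, 0101-, 1--00, 1-1-0, 11-11, 111--
Minterm coverage:
  m2 ⊆ 0--10 [E]
  m6 ⊆ --110,0--10,0011-
  m7 ⊆ 0011- [E]
  m10 ⊆ 0--10,010-0,0101-
  m11 ⊆ -1011,0101-
  m14 ⊆ --110,0--10
  m16 ⊆ 1--00 [E]
  m20 ⊆ 1--00,1-1-0
  m22 ⊆ --110,1-1-0
  m24 ⊆ -1000,1--00
  m27 ⊆ -1011,11-11
  m28 ⊆ 1--00,1-1-0,111--
  m29 ⊆ 111-- [E]
  m30 ⊆ --110,1-1-0,111--
  m31 ⊆ 11-11,111--
E = {0--10, 0011-, 1--00, 111--}
Petrick residual → --110, -1011
Cover = cde' + bc'de + a'de' + a'b'cd + ad'e' + abc  |cover|=6

6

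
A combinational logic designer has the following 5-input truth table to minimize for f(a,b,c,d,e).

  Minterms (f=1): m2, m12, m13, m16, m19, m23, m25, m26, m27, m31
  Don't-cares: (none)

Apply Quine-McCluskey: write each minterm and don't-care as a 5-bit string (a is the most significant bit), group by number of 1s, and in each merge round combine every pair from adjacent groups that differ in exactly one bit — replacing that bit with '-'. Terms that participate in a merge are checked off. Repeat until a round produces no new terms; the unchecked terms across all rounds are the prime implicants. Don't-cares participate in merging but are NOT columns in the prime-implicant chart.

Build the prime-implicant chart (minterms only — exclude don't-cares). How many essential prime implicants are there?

size-2^0 implicants → 00010  01100(✓)  01101(✓)  10000  10011(✓)  10111(✓)  11001(✓)  11010(✓)  11011(✓)  11111(✓)
size-2^1 implicants → 0110-  1-011(✓)  1-111(✓)  10-11(✓)  11-11(✓)  110-1  1101-
size-2^2 implicants → 1--11
Unchecked terms (primes): 00010, 0110-, 1--11, 10000, 110-1, 1101-
Minterm coverage:
  m2 ⊆ 00010 [E]
  m12 ⊆ 0110- [E]
  m13 ⊆ 0110- [E]
  m16 ⊆ 10000 [E]
  m19 ⊆ 1--11 [E]
  m23 ⊆ 1--11 [E]
  m25 ⊆ 110-1 [E]
  m26 ⊆ 1101- [E]
  m27 ⊆ 1--11,110-1,1101-
  m31 ⊆ 1--11 [E]
E = {00010, 0110-, 1--11, 10000, 110-1, 1101-}

6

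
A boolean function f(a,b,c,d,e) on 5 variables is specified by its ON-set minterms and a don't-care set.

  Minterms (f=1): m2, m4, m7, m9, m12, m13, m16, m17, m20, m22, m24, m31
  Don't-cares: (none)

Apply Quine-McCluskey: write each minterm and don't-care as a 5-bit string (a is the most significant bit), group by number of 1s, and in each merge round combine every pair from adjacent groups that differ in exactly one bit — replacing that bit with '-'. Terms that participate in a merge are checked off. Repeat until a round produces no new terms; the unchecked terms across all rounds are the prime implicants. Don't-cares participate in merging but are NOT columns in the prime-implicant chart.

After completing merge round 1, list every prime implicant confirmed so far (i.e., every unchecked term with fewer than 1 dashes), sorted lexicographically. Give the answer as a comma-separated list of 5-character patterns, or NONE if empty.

Round 0: 00010 00100✓ 00111 01001✓ 01100✓ 01101✓ 10000✓ 10001✓ 10100✓ 10110✓ 11000✓ 11111
Round 1: -0100 0-100 01-01 0110- 1-000 10-00 1000- 101-0
PIs = {-0100, 0-100, 00010, 00111, 01-01, 0110-, 1-000, 10-00, 1000-, 101-0, 11111}

00010, 00111, 11111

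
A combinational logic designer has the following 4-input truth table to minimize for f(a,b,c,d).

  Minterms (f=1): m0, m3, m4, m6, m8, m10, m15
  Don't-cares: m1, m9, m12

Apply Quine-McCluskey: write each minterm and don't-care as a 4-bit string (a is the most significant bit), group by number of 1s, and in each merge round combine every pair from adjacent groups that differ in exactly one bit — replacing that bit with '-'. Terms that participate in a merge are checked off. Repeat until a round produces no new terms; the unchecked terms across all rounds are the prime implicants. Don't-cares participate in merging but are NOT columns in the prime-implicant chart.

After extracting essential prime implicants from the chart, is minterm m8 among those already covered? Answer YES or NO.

YES

size-2^0 implicants → 0000(✓)  0001(✓)  0011(✓)  0100(✓)  0110(✓)  1000(✓)  1001(✓)  1010(✓)  1100(✓)  1111
size-2^1 implicants → -000(✓)  -001(✓)  -100(✓)  0-00(✓)  00-1  000-(✓)  01-0  1-00(✓)  10-0  100-(✓)
size-2^2 implicants → --00  -00-
Unchecked terms (primes): --00, -00-, 00-1, 01-0, 10-0, 1111
Minterm coverage:
  m0 ⊆ --00,-00-
  m3 ⊆ 00-1 [E]
  m4 ⊆ --00,01-0
  m6 ⊆ 01-0 [E]
  m8 ⊆ --00,-00-,10-0
  m10 ⊆ 10-0 [E]
  m15 ⊆ 1111 [E]
E = {00-1, 01-0, 10-0, 1111}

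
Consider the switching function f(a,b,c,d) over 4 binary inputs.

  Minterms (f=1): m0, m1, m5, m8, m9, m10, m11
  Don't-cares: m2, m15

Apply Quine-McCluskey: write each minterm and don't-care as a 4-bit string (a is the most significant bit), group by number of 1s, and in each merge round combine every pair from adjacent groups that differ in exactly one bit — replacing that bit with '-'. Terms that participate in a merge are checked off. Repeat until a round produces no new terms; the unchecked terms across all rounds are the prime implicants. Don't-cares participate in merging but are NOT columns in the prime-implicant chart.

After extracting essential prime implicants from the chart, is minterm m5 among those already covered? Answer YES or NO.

[col 0] 0000*, 0001*, 0010*, 0101*, 1000*, 1001*, 1010*, 1011*, 1111*
[col 1] -000*, -001*, -010*, 0-01, 00-0*, 000-*, 1-11, 10-0*, 10-1*, 100-*, 101-*
[col 2] -0-0, -00-, 10--
Prime implicants: -0-0, -00-, 0-01, 1-11, 10--
PI chart (minterm → PIs covering it):
  0 | -0-0,-00-
  1 | -00-,0-01
  5 | 0-01  (sole → essential)
  8 | -0-0,-00-,10--
  9 | -00-,10--
  10 | -0-0,10--
  11 | 1-11,10--
Essential prime implicants: 0-01

YES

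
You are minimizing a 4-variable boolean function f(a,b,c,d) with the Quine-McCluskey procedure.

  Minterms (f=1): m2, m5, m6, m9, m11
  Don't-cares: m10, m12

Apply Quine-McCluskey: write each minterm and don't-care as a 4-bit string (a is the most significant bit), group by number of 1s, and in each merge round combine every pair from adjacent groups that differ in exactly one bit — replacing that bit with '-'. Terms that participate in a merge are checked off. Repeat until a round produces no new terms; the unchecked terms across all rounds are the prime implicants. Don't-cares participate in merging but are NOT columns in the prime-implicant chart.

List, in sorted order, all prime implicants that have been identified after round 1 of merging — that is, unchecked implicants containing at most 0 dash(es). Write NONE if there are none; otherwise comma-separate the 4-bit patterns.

0101, 1100

Round 0: 0010✓ 0101 0110✓ 1001✓ 1010✓ 1011✓ 1100
Round 1: -010 0-10 10-1 101-
PIs = {-010, 0-10, 0101, 10-1, 101-, 1100}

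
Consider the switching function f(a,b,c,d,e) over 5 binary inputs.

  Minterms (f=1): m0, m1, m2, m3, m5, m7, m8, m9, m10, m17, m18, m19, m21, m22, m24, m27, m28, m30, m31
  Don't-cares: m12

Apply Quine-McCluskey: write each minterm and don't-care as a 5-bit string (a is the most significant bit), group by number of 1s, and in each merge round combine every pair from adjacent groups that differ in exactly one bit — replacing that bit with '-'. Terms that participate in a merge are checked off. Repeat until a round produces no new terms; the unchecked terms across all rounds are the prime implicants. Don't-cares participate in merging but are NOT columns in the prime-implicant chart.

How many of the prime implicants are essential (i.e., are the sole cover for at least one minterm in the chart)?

5

[col 0] 00000*, 00001*, 00010*, 00011*, 00101*, 00111*, 01000*, 01001*, 01010*, 01100*, 10001*, 10010*, 10011*, 10101*, 10110*, 11000*, 11011*, 11100*, 11110*, 11111*
[col 1] -0001*, -0010*, -0011*, -0101*, -1000*, -1100*, 0-000*, 0-001*, 0-010*, 00-01*, 00-11*, 000-0*, 000-1*, 0000-*, 0001-*, 001-1*, 01-00*, 010-0*, 0100-*, 1-011, 1-110, 10-01*, 10-10, 100-1*, 1001-*, 11-00*, 11-11, 111-0, 1111-
[col 2] -0-01, -00-1, -001-, -1-00, 0-0-0, 0-00-, 00--1, 000--
Prime implicants: -0-01, -00-1, -001-, -1-00, 0-0-0, 0-00-, 00--1, 000--, 1-011, 1-110, 10-10, 11-11, 111-0, 1111-
PI chart (minterm → PIs covering it):
  0 | 0-0-0,0-00-,000--
  1 | -0-01,-00-1,0-00-,00--1,000--
  2 | -001-,0-0-0,000--
  3 | -00-1,-001-,00--1,000--
  5 | -0-01,00--1
  7 | 00--1  (sole → essential)
  8 | -1-00,0-0-0,0-00-
  9 | 0-00-  (sole → essential)
  10 | 0-0-0  (sole → essential)
  17 | -0-01,-00-1
  18 | -001-,10-10
  19 | -00-1,-001-,1-011
  21 | -0-01  (sole → essential)
  22 | 1-110,10-10
  24 | -1-00  (sole → essential)
  27 | 1-011,11-11
  28 | -1-00,111-0
  30 | 1-110,111-0,1111-
  31 | 11-11,1111-
Essential prime implicants: -0-01, -1-00, 0-0-0, 0-00-, 00--1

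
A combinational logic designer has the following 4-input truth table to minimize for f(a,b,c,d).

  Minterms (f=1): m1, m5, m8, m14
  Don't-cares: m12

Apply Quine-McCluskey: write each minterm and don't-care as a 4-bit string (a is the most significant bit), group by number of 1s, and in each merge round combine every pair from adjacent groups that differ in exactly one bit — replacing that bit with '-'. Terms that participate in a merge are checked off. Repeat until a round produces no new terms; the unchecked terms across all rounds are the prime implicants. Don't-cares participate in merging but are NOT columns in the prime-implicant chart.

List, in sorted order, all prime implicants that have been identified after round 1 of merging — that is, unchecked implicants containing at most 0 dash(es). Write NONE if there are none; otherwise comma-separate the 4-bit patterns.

Round 0: 0001✓ 0101✓ 1000✓ 1100✓ 1110✓
Round 1: 0-01 1-00 11-0
PIs = {0-01, 1-00, 11-0}

NONE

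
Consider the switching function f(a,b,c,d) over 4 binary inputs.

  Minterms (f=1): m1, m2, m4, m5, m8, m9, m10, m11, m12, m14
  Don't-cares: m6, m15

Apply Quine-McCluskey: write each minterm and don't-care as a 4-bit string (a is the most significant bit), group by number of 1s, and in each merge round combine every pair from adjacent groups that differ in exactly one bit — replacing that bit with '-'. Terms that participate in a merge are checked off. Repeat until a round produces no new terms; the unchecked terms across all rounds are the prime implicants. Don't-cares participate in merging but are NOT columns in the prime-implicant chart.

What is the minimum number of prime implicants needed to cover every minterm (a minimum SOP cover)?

4

size-2^0 implicants → 0001(✓)  0010(✓)  0100(✓)  0101(✓)  0110(✓)  1000(✓)  1001(✓)  1010(✓)  1011(✓)  1100(✓)  1110(✓)  1111(✓)
size-2^1 implicants → -001  -010(✓)  -100(✓)  -110(✓)  0-01  0-10(✓)  01-0(✓)  010-  1-00(✓)  1-10(✓)  1-11(✓)  10-0(✓)  10-1(✓)  100-(✓)  101-(✓)  11-0(✓)  111-(✓)
size-2^2 implicants → --10  -1-0  1--0  1-1-  10--
Unchecked terms (primes): --10, -001, -1-0, 0-01, 010-, 1--0, 1-1-, 10--
Minterm coverage:
  m1 ⊆ -001,0-01
  m2 ⊆ --10 [E]
  m4 ⊆ -1-0,010-
  m5 ⊆ 0-01,010-
  m8 ⊆ 1--0,10--
  m9 ⊆ -001,10--
  m10 ⊆ --10,1--0,1-1-,10--
  m11 ⊆ 1-1-,10--
  m12 ⊆ -1-0,1--0
  m14 ⊆ --10,-1-0,1--0,1-1-
E = {--10}
Petrick residual → -1-0, 0-01, 10--
Cover = cd' + bd' + a'c'd + ab'  |cover|=4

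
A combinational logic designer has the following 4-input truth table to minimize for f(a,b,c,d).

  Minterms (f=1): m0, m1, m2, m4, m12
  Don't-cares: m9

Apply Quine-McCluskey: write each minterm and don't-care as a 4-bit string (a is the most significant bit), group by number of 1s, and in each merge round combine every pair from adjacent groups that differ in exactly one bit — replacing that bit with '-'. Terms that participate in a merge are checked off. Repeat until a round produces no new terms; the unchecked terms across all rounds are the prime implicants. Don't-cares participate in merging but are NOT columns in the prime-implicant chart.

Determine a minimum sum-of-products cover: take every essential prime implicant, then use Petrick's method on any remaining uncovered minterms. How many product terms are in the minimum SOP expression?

3

Round 0: 0000✓ 0001✓ 0010✓ 0100✓ 1001✓ 1100✓
Round 1: -001 -100 0-00 00-0 000-
PIs = {-001, -100, 0-00, 00-0, 000-}
Coverage chart:
  m0: 0-00,00-0,000-
  m1: -001,000-
  m2: 00-0 ←essential
  m4: -100,0-00
  m12: -100 ←essential
Essential: -100, 00-0
Petrick residual → -001
Min cover (3 terms): b'c'd + bc'd' + a'b'd'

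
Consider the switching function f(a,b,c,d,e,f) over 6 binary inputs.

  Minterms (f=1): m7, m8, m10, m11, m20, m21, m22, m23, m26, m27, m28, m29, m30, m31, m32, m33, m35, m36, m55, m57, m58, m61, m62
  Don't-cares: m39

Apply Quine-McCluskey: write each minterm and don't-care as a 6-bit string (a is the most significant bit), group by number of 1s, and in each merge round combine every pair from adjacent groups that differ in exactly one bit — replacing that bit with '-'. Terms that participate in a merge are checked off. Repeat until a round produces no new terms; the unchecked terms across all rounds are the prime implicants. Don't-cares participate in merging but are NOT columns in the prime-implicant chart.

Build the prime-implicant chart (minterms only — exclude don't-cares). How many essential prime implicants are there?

[col 0] 000111*, 001000*, 001010*, 001011*, 010100*, 010101*, 010110*, 010111*, 011010*, 011011*, 011100*, 011101*, 011110*, 011111*, 100000*, 100001*, 100011*, 100100*, 100111*, 110111*, 111001*, 111010*, 111101*, 111110*
[col 1] -00111*, -10111*, -11010*, -11101, -11110*, 0-0111*, 0-1010*, 0-1011*, 0010-0, 00101-*, 01-100*, 01-101*, 01-110*, 01-111*, 0101-0*, 0101-1*, 01010-*, 01011-*, 011-10*, 011-11*, 01101-*, 0111-0*, 0111-1*, 01110-*, 01111-*, 1-0111*, 100-00, 100-11, 1000-1, 10000-, 111-01, 111-10*
[col 2] --0111, -11-10, 0-101-, 01-1-0*, 01-1-1*, 01-10-*, 01-11-*, 0101--*, 011-1-, 0111--*
[col 3] 01-1--
Prime implicants: --0111, -11-10, -11101, 0-101-, 0010-0, 01-1--, 011-1-, 100-00, 100-11, 1000-1, 10000-, 111-01
PI chart (minterm → PIs covering it):
  7 | --0111  (sole → essential)
  8 | 0010-0  (sole → essential)
  10 | 0-101-,0010-0
  11 | 0-101-  (sole → essential)
  20 | 01-1--  (sole → essential)
  21 | 01-1--  (sole → essential)
  22 | 01-1--  (sole → essential)
  23 | --0111,01-1--
  26 | -11-10,0-101-,011-1-
  27 | 0-101-,011-1-
  28 | 01-1--  (sole → essential)
  29 | -11101,01-1--
  30 | -11-10,01-1--,011-1-
  31 | 01-1--,011-1-
  32 | 100-00,10000-
  33 | 1000-1,10000-
  35 | 100-11,1000-1
  36 | 100-00  (sole → essential)
  55 | --0111  (sole → essential)
  57 | 111-01  (sole → essential)
  58 | -11-10  (sole → essential)
  61 | -11101,111-01
  62 | -11-10  (sole → essential)
Essential prime implicants: --0111, -11-10, 0-101-, 0010-0, 01-1--, 100-00, 111-01

7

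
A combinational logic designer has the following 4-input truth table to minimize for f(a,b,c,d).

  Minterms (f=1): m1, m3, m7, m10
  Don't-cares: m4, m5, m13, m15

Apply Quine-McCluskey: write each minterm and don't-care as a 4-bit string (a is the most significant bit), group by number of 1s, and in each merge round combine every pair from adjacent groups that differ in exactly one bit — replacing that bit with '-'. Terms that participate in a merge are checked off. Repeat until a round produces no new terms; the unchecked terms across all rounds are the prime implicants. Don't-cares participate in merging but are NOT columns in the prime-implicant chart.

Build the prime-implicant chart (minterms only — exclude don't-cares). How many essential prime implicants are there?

[col 0] 0001*, 0011*, 0100*, 0101*, 0111*, 1010, 1101*, 1111*
[col 1] -101*, -111*, 0-01*, 0-11*, 00-1*, 01-1*, 010-, 11-1*
[col 2] -1-1, 0--1
Prime implicants: -1-1, 0--1, 010-, 1010
PI chart (minterm → PIs covering it):
  1 | 0--1  (sole → essential)
  3 | 0--1  (sole → essential)
  7 | -1-1,0--1
  10 | 1010  (sole → essential)
Essential prime implicants: 0--1, 1010

2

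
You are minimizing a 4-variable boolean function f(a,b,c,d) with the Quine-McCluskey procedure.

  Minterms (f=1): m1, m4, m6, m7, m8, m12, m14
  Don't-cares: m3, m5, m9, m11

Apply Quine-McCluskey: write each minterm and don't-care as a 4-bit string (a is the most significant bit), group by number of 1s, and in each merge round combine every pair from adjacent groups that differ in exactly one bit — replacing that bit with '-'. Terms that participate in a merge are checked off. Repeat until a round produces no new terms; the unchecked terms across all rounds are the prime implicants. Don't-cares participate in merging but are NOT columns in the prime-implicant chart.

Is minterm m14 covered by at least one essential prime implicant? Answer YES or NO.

YES

Round 0: 0001✓ 0011✓ 0100✓ 0101✓ 0110✓ 0111✓ 1000✓ 1001✓ 1011✓ 1100✓ 1110✓
Round 1: -001✓ -011✓ -100✓ -110✓ 0-01✓ 0-11✓ 00-1✓ 01-0✓ 01-1✓ 010-✓ 011-✓ 1-00 10-1✓ 100- 11-0✓
Round 2: -0-1 -1-0 0--1 01--
PIs = {-0-1, -1-0, 0--1, 01--, 1-00, 100-}
Coverage chart:
  m1: -0-1,0--1
  m4: -1-0,01--
  m6: -1-0,01--
  m7: 0--1,01--
  m8: 1-00,100-
  m12: -1-0,1-00
  m14: -1-0 ←essential
Essential: -1-0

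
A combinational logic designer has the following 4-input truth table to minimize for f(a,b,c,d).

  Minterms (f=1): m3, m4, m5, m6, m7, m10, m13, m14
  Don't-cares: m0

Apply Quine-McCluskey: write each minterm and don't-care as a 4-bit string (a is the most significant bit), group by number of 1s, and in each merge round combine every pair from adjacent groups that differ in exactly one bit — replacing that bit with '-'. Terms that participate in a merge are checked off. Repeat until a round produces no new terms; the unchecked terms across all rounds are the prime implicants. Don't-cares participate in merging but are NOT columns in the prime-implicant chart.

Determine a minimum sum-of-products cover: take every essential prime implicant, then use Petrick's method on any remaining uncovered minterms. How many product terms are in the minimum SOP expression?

size-2^0 implicants → 0000(✓)  0011(✓)  0100(✓)  0101(✓)  0110(✓)  0111(✓)  1010(✓)  1101(✓)  1110(✓)
size-2^1 implicants → -101  -110  0-00  0-11  01-0(✓)  01-1(✓)  010-(✓)  011-(✓)  1-10
size-2^2 implicants → 01--
Unchecked terms (primes): -101, -110, 0-00, 0-11, 01--, 1-10
Minterm coverage:
  m3 ⊆ 0-11 [E]
  m4 ⊆ 0-00,01--
  m5 ⊆ -101,01--
  m6 ⊆ -110,01--
  m7 ⊆ 0-11,01--
  m10 ⊆ 1-10 [E]
  m13 ⊆ -101 [E]
  m14 ⊆ -110,1-10
E = {-101, 0-11, 1-10}
Petrick residual → 01--
Cover = bc'd + a'cd + a'b + acd'  |cover|=4

4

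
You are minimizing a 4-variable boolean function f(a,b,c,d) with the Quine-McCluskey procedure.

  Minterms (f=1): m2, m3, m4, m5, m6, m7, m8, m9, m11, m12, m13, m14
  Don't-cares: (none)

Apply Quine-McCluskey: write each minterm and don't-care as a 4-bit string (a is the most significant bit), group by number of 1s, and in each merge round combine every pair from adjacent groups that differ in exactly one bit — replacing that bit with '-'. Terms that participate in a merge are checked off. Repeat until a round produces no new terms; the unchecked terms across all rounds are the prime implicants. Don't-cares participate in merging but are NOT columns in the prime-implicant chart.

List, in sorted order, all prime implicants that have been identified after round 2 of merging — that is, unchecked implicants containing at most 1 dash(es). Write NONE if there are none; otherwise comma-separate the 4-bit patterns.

-011, 10-1

size-2^0 implicants → 0010(✓)  0011(✓)  0100(✓)  0101(✓)  0110(✓)  0111(✓)  1000(✓)  1001(✓)  1011(✓)  1100(✓)  1101(✓)  1110(✓)
size-2^1 implicants → -011  -100(✓)  -101(✓)  -110(✓)  0-10(✓)  0-11(✓)  001-(✓)  01-0(✓)  01-1(✓)  010-(✓)  011-(✓)  1-00(✓)  1-01(✓)  10-1  100-(✓)  11-0(✓)  110-(✓)
size-2^2 implicants → -1-0  -10-  0-1-  01--  1-0-
Unchecked terms (primes): -011, -1-0, -10-, 0-1-, 01--, 1-0-, 10-1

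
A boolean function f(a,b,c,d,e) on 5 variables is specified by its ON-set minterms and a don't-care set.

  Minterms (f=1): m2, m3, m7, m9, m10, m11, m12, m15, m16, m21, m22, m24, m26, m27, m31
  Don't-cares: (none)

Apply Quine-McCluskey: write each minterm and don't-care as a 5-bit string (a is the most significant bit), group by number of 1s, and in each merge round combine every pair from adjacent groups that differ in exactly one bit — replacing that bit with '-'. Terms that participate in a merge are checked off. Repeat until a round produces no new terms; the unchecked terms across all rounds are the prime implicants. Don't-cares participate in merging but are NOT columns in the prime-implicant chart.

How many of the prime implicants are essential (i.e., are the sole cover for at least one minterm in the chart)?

Round 0: 00010✓ 00011✓ 00111✓ 01001✓ 01010✓ 01011✓ 01100 01111✓ 10000✓ 10101 10110 11000✓ 11010✓ 11011✓ 11111✓
Round 1: -1010✓ -1011✓ -1111✓ 0-010✓ 0-011✓ 0-111✓ 00-11✓ 0001-✓ 01-11✓ 010-1 0101-✓ 1-000 11-11✓ 110-0 1101-✓
Round 2: -1-11 -101- 0--11 0-01-
PIs = {-1-11, -101-, 0--11, 0-01-, 010-1, 01100, 1-000, 10101, 10110, 110-0}
Coverage chart:
  m2: 0-01- ←essential
  m3: 0--11,0-01-
  m7: 0--11 ←essential
  m9: 010-1 ←essential
  m10: -101-,0-01-
  m11: -1-11,-101-,0--11,0-01-,010-1
  m12: 01100 ←essential
  m15: -1-11,0--11
  m16: 1-000 ←essential
  m21: 10101 ←essential
  m22: 10110 ←essential
  m24: 1-000,110-0
  m26: -101-,110-0
  m27: -1-11,-101-
  m31: -1-11 ←essential
Essential: -1-11, 0--11, 0-01-, 010-1, 01100, 1-000, 10101, 10110

8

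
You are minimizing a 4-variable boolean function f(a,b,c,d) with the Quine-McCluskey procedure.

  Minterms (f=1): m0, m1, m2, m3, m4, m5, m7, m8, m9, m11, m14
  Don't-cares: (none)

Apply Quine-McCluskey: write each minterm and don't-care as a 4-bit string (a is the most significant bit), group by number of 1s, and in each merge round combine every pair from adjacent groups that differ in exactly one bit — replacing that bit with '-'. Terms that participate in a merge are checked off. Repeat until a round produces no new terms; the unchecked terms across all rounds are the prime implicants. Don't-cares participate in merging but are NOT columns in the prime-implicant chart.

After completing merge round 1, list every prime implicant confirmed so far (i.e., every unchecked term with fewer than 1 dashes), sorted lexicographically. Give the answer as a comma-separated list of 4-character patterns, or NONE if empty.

[col 0] 0000*, 0001*, 0010*, 0011*, 0100*, 0101*, 0111*, 1000*, 1001*, 1011*, 1110
[col 1] -000*, -001*, -011*, 0-00*, 0-01*, 0-11*, 00-0*, 00-1*, 000-*, 001-*, 01-1*, 010-*, 10-1*, 100-*
[col 2] -0-1, -00-, 0--1, 0-0-, 00--
Prime implicants: -0-1, -00-, 0--1, 0-0-, 00--, 1110

1110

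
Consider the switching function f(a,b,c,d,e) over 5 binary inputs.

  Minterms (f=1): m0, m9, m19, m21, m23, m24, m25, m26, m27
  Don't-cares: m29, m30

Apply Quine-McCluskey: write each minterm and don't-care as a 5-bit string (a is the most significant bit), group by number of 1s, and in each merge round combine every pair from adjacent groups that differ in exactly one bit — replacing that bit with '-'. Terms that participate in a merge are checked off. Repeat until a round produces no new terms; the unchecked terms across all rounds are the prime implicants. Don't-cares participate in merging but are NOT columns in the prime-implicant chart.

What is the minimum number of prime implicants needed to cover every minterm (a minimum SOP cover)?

[col 0] 00000, 01001*, 10011*, 10101*, 10111*, 11000*, 11001*, 11010*, 11011*, 11101*, 11110*
[col 1] -1001, 1-011, 1-101, 10-11, 101-1, 11-01, 11-10, 110-0*, 110-1*, 1100-*, 1101-*
[col 2] 110--
Prime implicants: -1001, 00000, 1-011, 1-101, 10-11, 101-1, 11-01, 11-10, 110--
PI chart (minterm → PIs covering it):
  0 | 00000  (sole → essential)
  9 | -1001  (sole → essential)
  19 | 1-011,10-11
  21 | 1-101,101-1
  23 | 10-11,101-1
  24 | 110--  (sole → essential)
  25 | -1001,11-01,110--
  26 | 11-10,110--
  27 | 1-011,110--
Essential prime implicants: -1001, 00000, 110--
Petrick residual → 1-011, 101-1
Minimum SOP uses 5 PIs: bc'd'e + a'b'c'd'e' + ac'de + ab'ce + abc'

5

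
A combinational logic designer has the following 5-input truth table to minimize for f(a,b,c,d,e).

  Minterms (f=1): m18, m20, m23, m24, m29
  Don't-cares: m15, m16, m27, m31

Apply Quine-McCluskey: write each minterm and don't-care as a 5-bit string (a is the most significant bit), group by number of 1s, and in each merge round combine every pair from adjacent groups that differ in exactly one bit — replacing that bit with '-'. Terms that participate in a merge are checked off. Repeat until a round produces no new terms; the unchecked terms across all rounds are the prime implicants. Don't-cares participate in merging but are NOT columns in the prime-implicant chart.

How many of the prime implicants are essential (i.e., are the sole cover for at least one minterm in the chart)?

5

[col 0] 01111*, 10000*, 10010*, 10100*, 10111*, 11000*, 11011*, 11101*, 11111*
[col 1] -1111, 1-000, 1-111, 10-00, 100-0, 11-11, 111-1
Prime implicants: -1111, 1-000, 1-111, 10-00, 100-0, 11-11, 111-1
PI chart (minterm → PIs covering it):
  18 | 100-0  (sole → essential)
  20 | 10-00  (sole → essential)
  23 | 1-111  (sole → essential)
  24 | 1-000  (sole → essential)
  29 | 111-1  (sole → essential)
Essential prime implicants: 1-000, 1-111, 10-00, 100-0, 111-1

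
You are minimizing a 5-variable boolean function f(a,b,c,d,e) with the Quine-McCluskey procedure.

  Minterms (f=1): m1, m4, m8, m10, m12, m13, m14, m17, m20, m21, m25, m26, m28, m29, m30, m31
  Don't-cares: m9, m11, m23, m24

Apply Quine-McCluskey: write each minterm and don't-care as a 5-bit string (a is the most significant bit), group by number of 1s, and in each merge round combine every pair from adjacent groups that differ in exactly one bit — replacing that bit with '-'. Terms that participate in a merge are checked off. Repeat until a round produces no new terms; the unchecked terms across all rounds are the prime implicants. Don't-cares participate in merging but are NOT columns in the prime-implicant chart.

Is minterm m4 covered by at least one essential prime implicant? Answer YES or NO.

YES

size-2^0 implicants → 00001(✓)  00100(✓)  01000(✓)  01001(✓)  01010(✓)  01011(✓)  01100(✓)  01101(✓)  01110(✓)  10001(✓)  10100(✓)  10101(✓)  10111(✓)  11000(✓)  11001(✓)  11010(✓)  11100(✓)  11101(✓)  11110(✓)  11111(✓)
size-2^1 implicants → -0001(✓)  -0100(✓)  -1000(✓)  -1001(✓)  -1010(✓)  -1100(✓)  -1101(✓)  -1110(✓)  0-001(✓)  0-100(✓)  01-00(✓)  01-01(✓)  01-10(✓)  010-0(✓)  010-1(✓)  0100-(✓)  0101-(✓)  011-0(✓)  0110-(✓)  1-001(✓)  1-100(✓)  1-101(✓)  1-111(✓)  10-01(✓)  101-1(✓)  1010-(✓)  11-00(✓)  11-01(✓)  11-10(✓)  110-0(✓)  1100-(✓)  111-0(✓)  111-1(✓)  1110-(✓)  1111-(✓)
size-2^2 implicants → --001  --100  -1-00(✓)  -1-01(✓)  -1-10(✓)  -10-0(✓)  -100-(✓)  -11-0(✓)  -110-(✓)  01--0(✓)  01-0-(✓)  010--  1--01  1-1-1  1-10-  11--0(✓)  11-0-(✓)  111--
size-2^3 implicants → -1--0  -1-0-
Unchecked terms (primes): --001, --100, -1--0, -1-0-, 010--, 1--01, 1-1-1, 1-10-, 111--
Minterm coverage:
  m1 ⊆ --001 [E]
  m4 ⊆ --100 [E]
  m8 ⊆ -1--0,-1-0-,010--
  m10 ⊆ -1--0,010--
  m12 ⊆ --100,-1--0,-1-0-
  m13 ⊆ -1-0- [E]
  m14 ⊆ -1--0 [E]
  m17 ⊆ --001,1--01
  m20 ⊆ --100,1-10-
  m21 ⊆ 1--01,1-1-1,1-10-
  m25 ⊆ --001,-1-0-,1--01
  m26 ⊆ -1--0 [E]
  m28 ⊆ --100,-1--0,-1-0-,1-10-,111--
  m29 ⊆ -1-0-,1--01,1-1-1,1-10-,111--
  m30 ⊆ -1--0,111--
  m31 ⊆ 1-1-1,111--
E = {--001, --100, -1--0, -1-0-}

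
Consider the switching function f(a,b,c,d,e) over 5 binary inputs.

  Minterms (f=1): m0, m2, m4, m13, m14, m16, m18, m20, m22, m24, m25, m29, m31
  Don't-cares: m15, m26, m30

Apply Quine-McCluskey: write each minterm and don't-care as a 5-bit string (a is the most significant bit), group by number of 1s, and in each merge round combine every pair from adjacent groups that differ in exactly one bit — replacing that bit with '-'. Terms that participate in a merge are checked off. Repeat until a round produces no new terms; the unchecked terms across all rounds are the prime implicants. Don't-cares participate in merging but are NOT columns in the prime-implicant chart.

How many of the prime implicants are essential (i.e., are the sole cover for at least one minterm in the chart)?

size-2^0 implicants → 00000(✓)  00010(✓)  00100(✓)  01101(✓)  01110(✓)  01111(✓)  10000(✓)  10010(✓)  10100(✓)  10110(✓)  11000(✓)  11001(✓)  11010(✓)  11101(✓)  11110(✓)  11111(✓)
size-2^1 implicants → -0000(✓)  -0010(✓)  -0100(✓)  -1101(✓)  -1110(✓)  -1111(✓)  00-00(✓)  000-0(✓)  011-1(✓)  0111-(✓)  1-000(✓)  1-010(✓)  1-110(✓)  10-00(✓)  10-10(✓)  100-0(✓)  101-0(✓)  11-01  11-10(✓)  110-0(✓)  1100-  111-1(✓)  1111-(✓)
size-2^2 implicants → -0-00  -00-0  -11-1  -111-  1--10  1-0-0  10--0
Unchecked terms (primes): -0-00, -00-0, -11-1, -111-, 1--10, 1-0-0, 10--0, 11-01, 1100-
Minterm coverage:
  m0 ⊆ -0-00,-00-0
  m2 ⊆ -00-0 [E]
  m4 ⊆ -0-00 [E]
  m13 ⊆ -11-1 [E]
  m14 ⊆ -111- [E]
  m16 ⊆ -0-00,-00-0,1-0-0,10--0
  m18 ⊆ -00-0,1--10,1-0-0,10--0
  m20 ⊆ -0-00,10--0
  m22 ⊆ 1--10,10--0
  m24 ⊆ 1-0-0,1100-
  m25 ⊆ 11-01,1100-
  m29 ⊆ -11-1,11-01
  m31 ⊆ -11-1,-111-
E = {-0-00, -00-0, -11-1, -111-}

4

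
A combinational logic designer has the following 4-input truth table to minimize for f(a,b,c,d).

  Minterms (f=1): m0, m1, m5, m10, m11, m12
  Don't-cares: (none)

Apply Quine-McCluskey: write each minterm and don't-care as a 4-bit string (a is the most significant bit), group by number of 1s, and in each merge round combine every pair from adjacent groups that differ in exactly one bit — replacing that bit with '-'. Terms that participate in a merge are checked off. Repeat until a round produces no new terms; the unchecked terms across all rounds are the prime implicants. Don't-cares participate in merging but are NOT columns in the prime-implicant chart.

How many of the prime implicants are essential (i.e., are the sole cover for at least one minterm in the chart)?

[col 0] 0000*, 0001*, 0101*, 1010*, 1011*, 1100
[col 1] 0-01, 000-, 101-
Prime implicants: 0-01, 000-, 101-, 1100
PI chart (minterm → PIs covering it):
  0 | 000-  (sole → essential)
  1 | 0-01,000-
  5 | 0-01  (sole → essential)
  10 | 101-  (sole → essential)
  11 | 101-  (sole → essential)
  12 | 1100  (sole → essential)
Essential prime implicants: 0-01, 000-, 101-, 1100

4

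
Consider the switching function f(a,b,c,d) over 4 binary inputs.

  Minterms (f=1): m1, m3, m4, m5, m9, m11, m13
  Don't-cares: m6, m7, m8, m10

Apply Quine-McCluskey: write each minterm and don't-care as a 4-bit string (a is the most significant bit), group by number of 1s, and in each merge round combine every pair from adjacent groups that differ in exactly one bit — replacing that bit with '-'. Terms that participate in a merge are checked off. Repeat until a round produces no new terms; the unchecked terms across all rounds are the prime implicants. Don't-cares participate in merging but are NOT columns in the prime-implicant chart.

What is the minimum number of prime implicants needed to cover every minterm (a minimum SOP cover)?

3

size-2^0 implicants → 0001(✓)  0011(✓)  0100(✓)  0101(✓)  0110(✓)  0111(✓)  1000(✓)  1001(✓)  1010(✓)  1011(✓)  1101(✓)
size-2^1 implicants → -001(✓)  -011(✓)  -101(✓)  0-01(✓)  0-11(✓)  00-1(✓)  01-0(✓)  01-1(✓)  010-(✓)  011-(✓)  1-01(✓)  10-0(✓)  10-1(✓)  100-(✓)  101-(✓)
size-2^2 implicants → --01  -0-1  0--1  01--  10--
Unchecked terms (primes): --01, -0-1, 0--1, 01--, 10--
Minterm coverage:
  m1 ⊆ --01,-0-1,0--1
  m3 ⊆ -0-1,0--1
  m4 ⊆ 01-- [E]
  m5 ⊆ --01,0--1,01--
  m9 ⊆ --01,-0-1,10--
  m11 ⊆ -0-1,10--
  m13 ⊆ --01 [E]
E = {--01, 01--}
Petrick residual → -0-1
Cover = c'd + b'd + a'b  |cover|=3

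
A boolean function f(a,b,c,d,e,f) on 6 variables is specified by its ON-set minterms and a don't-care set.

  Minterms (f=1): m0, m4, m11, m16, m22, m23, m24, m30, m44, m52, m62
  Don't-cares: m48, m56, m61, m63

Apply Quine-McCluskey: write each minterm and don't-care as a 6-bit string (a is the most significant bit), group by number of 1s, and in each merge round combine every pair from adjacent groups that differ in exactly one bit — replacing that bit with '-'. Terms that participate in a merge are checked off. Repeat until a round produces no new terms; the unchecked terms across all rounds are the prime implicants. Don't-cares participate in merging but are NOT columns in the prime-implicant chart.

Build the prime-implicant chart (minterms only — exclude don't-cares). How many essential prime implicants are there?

[col 0] 000000*, 000100*, 001011, 010000*, 010110*, 010111*, 011000*, 011110*, 101100, 110000*, 110100*, 111000*, 111101*, 111110*, 111111*
[col 1] -10000*, -11000*, -11110, 0-0000, 000-00, 01-000*, 01-110, 01011-, 11-000*, 110-00, 1111-1, 11111-
[col 2] -1-000
Prime implicants: -1-000, -11110, 0-0000, 000-00, 001011, 01-110, 01011-, 101100, 110-00, 1111-1, 11111-
PI chart (minterm → PIs covering it):
  0 | 0-0000,000-00
  4 | 000-00  (sole → essential)
  11 | 001011  (sole → essential)
  16 | -1-000,0-0000
  22 | 01-110,01011-
  23 | 01011-  (sole → essential)
  24 | -1-000  (sole → essential)
  30 | -11110,01-110
  44 | 101100  (sole → essential)
  52 | 110-00  (sole → essential)
  62 | -11110,11111-
Essential prime implicants: -1-000, 000-00, 001011, 01011-, 101100, 110-00

6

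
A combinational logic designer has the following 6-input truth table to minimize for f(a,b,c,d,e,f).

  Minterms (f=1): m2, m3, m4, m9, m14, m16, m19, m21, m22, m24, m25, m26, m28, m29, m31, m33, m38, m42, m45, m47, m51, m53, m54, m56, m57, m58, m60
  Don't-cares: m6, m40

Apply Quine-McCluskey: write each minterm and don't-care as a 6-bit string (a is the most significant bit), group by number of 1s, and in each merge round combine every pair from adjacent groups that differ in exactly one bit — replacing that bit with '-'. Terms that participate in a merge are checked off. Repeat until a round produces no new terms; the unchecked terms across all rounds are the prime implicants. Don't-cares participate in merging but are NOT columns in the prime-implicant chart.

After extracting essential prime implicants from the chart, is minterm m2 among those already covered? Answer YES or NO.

NO

[col 0] 000010*, 000011*, 000100*, 000110*, 001001*, 001110*, 010000*, 010011*, 010101*, 010110*, 011000*, 011001*, 011010*, 011100*, 011101*, 011111*, 100001, 100110*, 101000*, 101010*, 101101*, 101111*, 110011*, 110101*, 110110*, 111000*, 111001*, 111010*, 111100*
[col 1] -00110*, -10011, -10101, -10110*, -11000*, -11001*, -11010*, -11100*, 0-0011, 0-0110*, 0-1001, 00-110, 000-10, 00001-, 0001-0, 01-000, 01-101, 011-00*, 011-01*, 0110-0*, 01100-*, 0111-1, 01110-*, 1-0110*, 1-1000*, 1-1010*, 1010-0*, 1011-1, 111-00*, 1110-0*, 11100-*
[col 2] --0110, -11-00, -110-0, -1100-, 011-0-, 1-10-0
Prime implicants: --0110, -10011, -10101, -11-00, -110-0, -1100-, 0-0011, 0-1001, 00-110, 000-10, 00001-, 0001-0, 01-000, 01-101, 011-0-, 0111-1, 1-10-0, 100001, 1011-1
PI chart (minterm → PIs covering it):
  2 | 000-10,00001-
  3 | 0-0011,00001-
  4 | 0001-0  (sole → essential)
  9 | 0-1001  (sole → essential)
  14 | 00-110  (sole → essential)
  16 | 01-000  (sole → essential)
  19 | -10011,0-0011
  21 | -10101,01-101
  22 | --0110  (sole → essential)
  24 | -11-00,-110-0,-1100-,01-000,011-0-
  25 | -1100-,0-1001,011-0-
  26 | -110-0  (sole → essential)
  28 | -11-00,011-0-
  29 | 01-101,011-0-,0111-1
  31 | 0111-1  (sole → essential)
  33 | 100001  (sole → essential)
  38 | --0110  (sole → essential)
  42 | 1-10-0  (sole → essential)
  45 | 1011-1  (sole → essential)
  47 | 1011-1  (sole → essential)
  51 | -10011  (sole → essential)
  53 | -10101  (sole → essential)
  54 | --0110  (sole → essential)
  56 | -11-00,-110-0,-1100-,1-10-0
  57 | -1100-  (sole → essential)
  58 | -110-0,1-10-0
  60 | -11-00  (sole → essential)
Essential prime implicants: --0110, -10011, -10101, -11-00, -110-0, -1100-, 0-1001, 00-110, 0001-0, 01-000, 0111-1, 1-10-0, 100001, 1011-1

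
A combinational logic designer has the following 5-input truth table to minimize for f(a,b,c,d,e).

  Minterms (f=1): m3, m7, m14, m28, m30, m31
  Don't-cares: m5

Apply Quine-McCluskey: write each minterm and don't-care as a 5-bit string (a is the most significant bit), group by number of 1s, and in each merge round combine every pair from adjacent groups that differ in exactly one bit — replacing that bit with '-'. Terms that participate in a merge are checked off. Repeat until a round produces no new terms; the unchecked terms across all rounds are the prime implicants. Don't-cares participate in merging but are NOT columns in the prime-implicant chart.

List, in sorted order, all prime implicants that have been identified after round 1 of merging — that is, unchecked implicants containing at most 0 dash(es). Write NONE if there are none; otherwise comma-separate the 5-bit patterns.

[col 0] 00011*, 00101*, 00111*, 01110*, 11100*, 11110*, 11111*
[col 1] -1110, 00-11, 001-1, 111-0, 1111-
Prime implicants: -1110, 00-11, 001-1, 111-0, 1111-

NONE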